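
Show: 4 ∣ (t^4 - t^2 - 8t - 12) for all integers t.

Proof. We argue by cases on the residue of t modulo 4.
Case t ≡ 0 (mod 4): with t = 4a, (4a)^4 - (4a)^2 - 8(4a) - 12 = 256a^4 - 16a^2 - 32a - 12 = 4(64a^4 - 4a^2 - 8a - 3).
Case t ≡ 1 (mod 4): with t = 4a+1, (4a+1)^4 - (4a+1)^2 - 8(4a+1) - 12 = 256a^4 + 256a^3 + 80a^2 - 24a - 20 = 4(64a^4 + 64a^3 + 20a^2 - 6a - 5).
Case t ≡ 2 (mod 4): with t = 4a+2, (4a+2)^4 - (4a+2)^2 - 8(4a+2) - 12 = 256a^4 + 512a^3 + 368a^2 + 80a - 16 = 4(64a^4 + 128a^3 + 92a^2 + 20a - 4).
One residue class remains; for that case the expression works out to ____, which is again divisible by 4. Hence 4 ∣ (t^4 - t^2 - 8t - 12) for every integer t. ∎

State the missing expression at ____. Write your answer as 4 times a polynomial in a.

Only t ≡ 3 (mod 4) is unaccounted for. Put t = 4a+3:
(4a+3)^4 - (4a+3)^2 - 8(4a+3) - 12 expands to 256a^4 + 768a^3 + 848a^2 + 376a + 36,
and factoring out 4 leaves 4(64a^4 + 192a^3 + 212a^2 + 94a + 9).

4(64a^4 + 192a^3 + 212a^2 + 94a + 9)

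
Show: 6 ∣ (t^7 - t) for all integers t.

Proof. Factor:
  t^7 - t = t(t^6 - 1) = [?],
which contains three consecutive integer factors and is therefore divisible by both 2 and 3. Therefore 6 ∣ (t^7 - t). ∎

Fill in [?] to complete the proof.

t^6 - 1 = (t^2 - 1)(t^4 + t^2 + 1), and t^2 - 1 = (t-1)(t+1).
So t(t^6 - 1) = (t - 1)t(t + 1)(t^4 + t^2 + 1).

(t - 1)t(t + 1)(t^4 + t^2 + 1)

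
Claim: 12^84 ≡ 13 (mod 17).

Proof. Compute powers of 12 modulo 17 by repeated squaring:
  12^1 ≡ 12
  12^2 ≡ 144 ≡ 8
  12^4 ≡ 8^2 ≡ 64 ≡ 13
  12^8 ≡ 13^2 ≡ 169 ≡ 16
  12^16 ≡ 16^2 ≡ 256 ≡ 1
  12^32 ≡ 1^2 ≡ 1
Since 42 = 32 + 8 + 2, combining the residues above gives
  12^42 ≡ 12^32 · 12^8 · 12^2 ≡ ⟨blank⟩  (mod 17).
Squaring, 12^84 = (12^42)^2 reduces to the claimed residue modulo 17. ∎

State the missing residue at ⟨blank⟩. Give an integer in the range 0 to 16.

9

12^32 · 12^8 · 12^2 ≡ 1 · 16 · 8 = 128.
128 mod 17 = 9, so 12^42 ≡ 9 (mod 17).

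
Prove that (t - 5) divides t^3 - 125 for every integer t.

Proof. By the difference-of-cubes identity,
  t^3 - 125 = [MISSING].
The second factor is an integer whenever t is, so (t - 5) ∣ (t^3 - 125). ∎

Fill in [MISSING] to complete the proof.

(t - 5)(t^2 + 5t + 25)

Polynomial division of t^3 - 125 by t - 5 leaves remainder 0 and quotient t^2 + 5t + 25.
Hence t^3 - 125 = (t - 5)(t^2 + 5t + 25).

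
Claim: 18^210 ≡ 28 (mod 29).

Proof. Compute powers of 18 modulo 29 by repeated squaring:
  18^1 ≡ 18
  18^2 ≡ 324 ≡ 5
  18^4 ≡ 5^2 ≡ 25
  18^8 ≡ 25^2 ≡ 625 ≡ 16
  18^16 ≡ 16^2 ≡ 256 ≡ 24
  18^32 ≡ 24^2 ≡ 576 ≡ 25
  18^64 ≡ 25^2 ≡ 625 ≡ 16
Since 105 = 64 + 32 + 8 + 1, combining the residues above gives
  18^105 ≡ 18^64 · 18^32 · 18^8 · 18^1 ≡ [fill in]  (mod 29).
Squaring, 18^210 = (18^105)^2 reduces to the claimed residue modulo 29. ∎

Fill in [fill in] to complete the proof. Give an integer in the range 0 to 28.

18^64 · 18^32 · 18^8 · 18^1 ≡ 16 · 25 · 16 · 18 = 115200.
115200 mod 29 = 12, so 18^105 ≡ 12 (mod 29).

12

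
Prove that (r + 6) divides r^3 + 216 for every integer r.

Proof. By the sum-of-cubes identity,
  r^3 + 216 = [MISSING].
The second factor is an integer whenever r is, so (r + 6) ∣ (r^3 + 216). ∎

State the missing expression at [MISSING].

Polynomial division of r^3 + 216 by r + 6 leaves remainder 0 and quotient r^2 - 6r + 36.
Hence r^3 + 216 = (r + 6)(r^2 - 6r + 36).

(r + 6)(r^2 - 6r + 36)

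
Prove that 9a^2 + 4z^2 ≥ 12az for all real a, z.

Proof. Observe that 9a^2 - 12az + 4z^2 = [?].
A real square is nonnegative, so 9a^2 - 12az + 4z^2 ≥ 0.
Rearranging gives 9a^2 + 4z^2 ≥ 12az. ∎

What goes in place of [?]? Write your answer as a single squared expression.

9a^2 - 12az + 4z^2 is a perfect-square trinomial: the outer terms are (3a)^2 and (2z)^2, and the cross term is -2·3a·2z.
So 9a^2 - 12az + 4z^2 = (3a - 2z)^2 ≥ 0.

(3a - 2z)^2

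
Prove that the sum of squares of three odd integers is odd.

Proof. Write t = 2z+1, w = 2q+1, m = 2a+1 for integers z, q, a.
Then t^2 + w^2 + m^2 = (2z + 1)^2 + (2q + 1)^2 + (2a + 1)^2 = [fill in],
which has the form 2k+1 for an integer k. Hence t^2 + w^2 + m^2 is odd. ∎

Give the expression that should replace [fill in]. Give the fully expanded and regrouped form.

Expanding: (2z + 1)^2 + (2q + 1)^2 + (2a + 1)^2 = 4a^2 + 4a + 4q^2 + 4q + 4z^2 + 4z + 3.
Every term except the constant is even, so this is 2(2a^2 + 2a + 2q^2 + 2q + 2z^2 + 2z + 1) + 1,
and 2a^2 + 2a + 2q^2 + 2q + 2z^2 + 2z + 1 ∈ ℤ gives the required form.

2(2a^2 + 2a + 2q^2 + 2q + 2z^2 + 2z + 1) + 1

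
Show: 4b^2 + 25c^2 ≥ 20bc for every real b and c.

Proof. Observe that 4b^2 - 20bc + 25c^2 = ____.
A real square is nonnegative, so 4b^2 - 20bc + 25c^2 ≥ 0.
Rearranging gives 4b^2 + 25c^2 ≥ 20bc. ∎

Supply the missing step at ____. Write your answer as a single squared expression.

(2b - 5c)^2

4b^2 - 20bc + 25c^2 is a perfect-square trinomial: the outer terms are (2b)^2 and (5c)^2, and the cross term is -2·2b·5c.
So 4b^2 - 20bc + 25c^2 = (2b - 5c)^2 ≥ 0.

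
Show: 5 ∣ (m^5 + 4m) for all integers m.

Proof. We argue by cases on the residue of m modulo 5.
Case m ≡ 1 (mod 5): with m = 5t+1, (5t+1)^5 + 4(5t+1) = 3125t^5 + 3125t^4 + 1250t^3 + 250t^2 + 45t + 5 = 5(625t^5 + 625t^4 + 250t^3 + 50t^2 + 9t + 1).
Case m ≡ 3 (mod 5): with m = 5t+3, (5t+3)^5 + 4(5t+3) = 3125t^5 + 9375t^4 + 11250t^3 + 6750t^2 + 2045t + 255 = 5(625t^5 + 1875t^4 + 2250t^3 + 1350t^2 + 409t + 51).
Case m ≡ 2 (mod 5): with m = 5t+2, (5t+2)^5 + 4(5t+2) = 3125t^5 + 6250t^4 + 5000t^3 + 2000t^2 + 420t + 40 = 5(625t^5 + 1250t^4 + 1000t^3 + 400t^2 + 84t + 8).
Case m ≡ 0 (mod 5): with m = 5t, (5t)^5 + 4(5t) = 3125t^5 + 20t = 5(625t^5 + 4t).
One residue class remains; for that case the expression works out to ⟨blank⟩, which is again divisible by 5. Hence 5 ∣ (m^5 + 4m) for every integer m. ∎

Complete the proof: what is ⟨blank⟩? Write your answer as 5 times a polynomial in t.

The residues treated are {1, 3, 2, 0}, so the missing case is m ≡ 4 (mod 5); write m = 5t+4.
Then (5t+4)^5 + 4(5t+4) = 3125t^5 + 12500t^4 + 20000t^3 + 16000t^2 + 6420t + 1040 = 5(625t^5 + 2500t^4 + 4000t^3 + 3200t^2 + 1284t + 208).

5(625t^5 + 2500t^4 + 4000t^3 + 3200t^2 + 1284t + 208)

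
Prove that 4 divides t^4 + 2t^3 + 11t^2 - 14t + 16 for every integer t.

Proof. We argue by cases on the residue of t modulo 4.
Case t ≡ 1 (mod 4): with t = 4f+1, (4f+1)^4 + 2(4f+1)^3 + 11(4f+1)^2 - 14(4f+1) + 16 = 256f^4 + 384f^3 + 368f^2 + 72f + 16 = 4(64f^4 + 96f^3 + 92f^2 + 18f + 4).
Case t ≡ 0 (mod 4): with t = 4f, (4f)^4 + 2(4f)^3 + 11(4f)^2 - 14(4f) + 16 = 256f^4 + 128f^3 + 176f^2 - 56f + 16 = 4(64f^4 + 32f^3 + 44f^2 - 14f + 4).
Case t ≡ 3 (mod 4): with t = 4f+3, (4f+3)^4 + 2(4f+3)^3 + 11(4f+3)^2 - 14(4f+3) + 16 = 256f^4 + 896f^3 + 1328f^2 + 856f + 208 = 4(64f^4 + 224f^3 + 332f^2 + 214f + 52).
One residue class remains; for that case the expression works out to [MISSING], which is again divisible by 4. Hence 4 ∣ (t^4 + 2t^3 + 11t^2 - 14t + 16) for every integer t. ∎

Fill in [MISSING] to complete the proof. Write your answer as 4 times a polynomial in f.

4(64f^4 + 160f^3 + 188f^2 + 86f + 16)

The residues treated are {1, 0, 3}, so the missing case is t ≡ 2 (mod 4); write t = 4f+2.
Then (4f+2)^4 + 2(4f+2)^3 + 11(4f+2)^2 - 14(4f+2) + 16 = 256f^4 + 640f^3 + 752f^2 + 344f + 64 = 4(64f^4 + 160f^3 + 188f^2 + 86f + 16).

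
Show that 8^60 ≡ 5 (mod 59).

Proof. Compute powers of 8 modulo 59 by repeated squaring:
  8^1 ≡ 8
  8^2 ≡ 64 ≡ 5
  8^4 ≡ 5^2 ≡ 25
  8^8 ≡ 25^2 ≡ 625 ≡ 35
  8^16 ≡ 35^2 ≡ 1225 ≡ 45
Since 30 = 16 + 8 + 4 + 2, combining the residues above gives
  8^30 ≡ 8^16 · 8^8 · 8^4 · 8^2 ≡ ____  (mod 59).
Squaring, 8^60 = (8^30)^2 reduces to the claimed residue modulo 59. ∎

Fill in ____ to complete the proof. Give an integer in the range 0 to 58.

Multiply the listed residues: 45 · 35 · 25 · 5 = 1575 → 39375 → 196875.
Reducing modulo 59: 196875 = 3336·59 + 51, so 8^30 ≡ 51.

51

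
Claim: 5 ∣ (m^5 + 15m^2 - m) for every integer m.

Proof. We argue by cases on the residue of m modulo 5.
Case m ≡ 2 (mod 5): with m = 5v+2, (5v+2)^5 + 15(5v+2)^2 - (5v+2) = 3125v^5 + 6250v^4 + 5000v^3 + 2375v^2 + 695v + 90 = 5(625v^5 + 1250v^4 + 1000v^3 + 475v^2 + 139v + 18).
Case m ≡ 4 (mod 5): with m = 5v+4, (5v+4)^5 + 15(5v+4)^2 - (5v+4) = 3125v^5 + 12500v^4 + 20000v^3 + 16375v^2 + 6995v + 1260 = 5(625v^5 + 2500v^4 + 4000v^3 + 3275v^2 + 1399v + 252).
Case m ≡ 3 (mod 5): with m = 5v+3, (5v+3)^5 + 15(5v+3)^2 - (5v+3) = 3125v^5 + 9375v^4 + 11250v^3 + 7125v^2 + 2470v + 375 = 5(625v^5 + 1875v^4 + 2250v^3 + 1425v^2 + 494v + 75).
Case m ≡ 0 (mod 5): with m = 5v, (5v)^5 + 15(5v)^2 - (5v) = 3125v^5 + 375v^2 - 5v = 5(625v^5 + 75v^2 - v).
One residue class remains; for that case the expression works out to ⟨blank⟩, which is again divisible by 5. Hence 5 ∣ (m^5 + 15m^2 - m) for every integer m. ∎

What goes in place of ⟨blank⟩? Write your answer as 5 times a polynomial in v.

5(625v^5 + 625v^4 + 250v^3 + 125v^2 + 34v + 3)

The residues treated are {2, 4, 3, 0}, so the missing case is m ≡ 1 (mod 5); write m = 5v+1.
Then (5v+1)^5 + 15(5v+1)^2 - (5v+1) = 3125v^5 + 3125v^4 + 1250v^3 + 625v^2 + 170v + 15 = 5(625v^5 + 625v^4 + 250v^3 + 125v^2 + 34v + 3).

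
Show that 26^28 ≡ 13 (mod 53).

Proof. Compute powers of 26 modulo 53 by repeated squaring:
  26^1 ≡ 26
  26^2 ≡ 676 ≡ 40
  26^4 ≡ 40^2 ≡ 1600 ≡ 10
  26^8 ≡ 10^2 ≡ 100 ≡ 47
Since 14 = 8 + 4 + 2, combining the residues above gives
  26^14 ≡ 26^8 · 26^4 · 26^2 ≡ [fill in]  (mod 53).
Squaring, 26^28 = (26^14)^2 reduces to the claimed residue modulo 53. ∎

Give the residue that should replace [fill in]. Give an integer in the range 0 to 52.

Multiply the listed residues: 47 · 10 · 40 = 470 → 18800.
Reducing modulo 53: 18800 = 354·53 + 38, so 26^14 ≡ 38.

38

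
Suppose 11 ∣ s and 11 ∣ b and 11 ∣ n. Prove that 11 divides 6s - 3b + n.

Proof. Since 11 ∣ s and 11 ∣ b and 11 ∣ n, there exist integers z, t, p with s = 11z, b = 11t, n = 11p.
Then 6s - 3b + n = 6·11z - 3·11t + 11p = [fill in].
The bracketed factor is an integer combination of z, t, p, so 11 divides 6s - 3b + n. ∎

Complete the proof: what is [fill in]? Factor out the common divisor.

11(p - 3t + 6z)

Pull the common 11 out of every term: 6·11z - 3·11t + 11p = 11(p - 3t + 6z).
p - 3t + 6z is an integer, which exhibits the divisibility.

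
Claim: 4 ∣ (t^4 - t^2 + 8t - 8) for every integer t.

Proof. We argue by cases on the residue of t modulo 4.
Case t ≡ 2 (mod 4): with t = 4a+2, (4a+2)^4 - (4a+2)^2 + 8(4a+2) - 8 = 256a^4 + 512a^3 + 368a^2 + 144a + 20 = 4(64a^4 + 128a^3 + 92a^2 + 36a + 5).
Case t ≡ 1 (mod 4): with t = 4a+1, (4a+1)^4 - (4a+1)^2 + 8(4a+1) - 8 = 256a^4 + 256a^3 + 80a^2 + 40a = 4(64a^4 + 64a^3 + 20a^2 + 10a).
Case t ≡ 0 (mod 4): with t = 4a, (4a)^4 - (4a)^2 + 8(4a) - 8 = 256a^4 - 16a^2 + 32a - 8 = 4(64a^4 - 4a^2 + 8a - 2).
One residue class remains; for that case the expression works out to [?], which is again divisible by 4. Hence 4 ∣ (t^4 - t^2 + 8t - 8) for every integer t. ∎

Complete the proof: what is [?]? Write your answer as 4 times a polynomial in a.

4(64a^4 + 192a^3 + 212a^2 + 110a + 22)

Only t ≡ 3 (mod 4) is unaccounted for. Put t = 4a+3:
(4a+3)^4 - (4a+3)^2 + 8(4a+3) - 8 expands to 256a^4 + 768a^3 + 848a^2 + 440a + 88,
and factoring out 4 leaves 4(64a^4 + 192a^3 + 212a^2 + 110a + 22).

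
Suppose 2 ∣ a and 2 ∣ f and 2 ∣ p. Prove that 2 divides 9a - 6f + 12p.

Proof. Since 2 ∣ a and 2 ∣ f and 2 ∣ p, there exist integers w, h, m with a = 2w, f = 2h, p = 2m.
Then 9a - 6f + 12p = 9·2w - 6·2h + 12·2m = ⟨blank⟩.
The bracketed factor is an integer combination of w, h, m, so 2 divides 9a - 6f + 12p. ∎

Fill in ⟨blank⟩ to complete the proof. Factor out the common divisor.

Each term has a factor of 2: 9·2w - 6·2h + 12·2m = 2·(-6h + 12m + 9w).
Since -6h + 12m + 9w is an integer, 2 ∣ (9a - 6f + 12p).

2(-6h + 12m + 9w)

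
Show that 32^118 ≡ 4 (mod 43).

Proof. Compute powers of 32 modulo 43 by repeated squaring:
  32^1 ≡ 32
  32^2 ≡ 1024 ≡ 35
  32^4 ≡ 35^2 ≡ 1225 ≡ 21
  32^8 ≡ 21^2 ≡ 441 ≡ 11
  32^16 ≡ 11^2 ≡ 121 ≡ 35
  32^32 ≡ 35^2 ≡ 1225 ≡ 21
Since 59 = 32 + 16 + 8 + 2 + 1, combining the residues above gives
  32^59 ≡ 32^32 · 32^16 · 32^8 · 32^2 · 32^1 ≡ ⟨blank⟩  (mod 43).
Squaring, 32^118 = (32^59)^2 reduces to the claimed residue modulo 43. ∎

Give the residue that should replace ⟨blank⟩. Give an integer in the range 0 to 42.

2

Multiply the listed residues: 21 · 35 · 11 · 35 · 32 = 735 → 8085 → 282975 → 9055200.
Reducing modulo 43: 9055200 = 210586·43 + 2, so 32^59 ≡ 2.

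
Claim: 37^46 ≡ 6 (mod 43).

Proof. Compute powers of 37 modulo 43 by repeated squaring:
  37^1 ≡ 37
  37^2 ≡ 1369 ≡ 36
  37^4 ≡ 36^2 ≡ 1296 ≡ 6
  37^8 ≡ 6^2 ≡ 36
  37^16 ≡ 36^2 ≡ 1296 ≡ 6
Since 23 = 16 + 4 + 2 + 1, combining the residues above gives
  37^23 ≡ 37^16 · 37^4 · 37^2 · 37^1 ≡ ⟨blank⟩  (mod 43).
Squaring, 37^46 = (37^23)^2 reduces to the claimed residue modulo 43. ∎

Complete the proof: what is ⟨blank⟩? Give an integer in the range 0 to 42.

Multiply the listed residues: 6 · 6 · 36 · 37 = 36 → 1296 → 47952.
Reducing modulo 43: 47952 = 1115·43 + 7, so 37^23 ≡ 7.

7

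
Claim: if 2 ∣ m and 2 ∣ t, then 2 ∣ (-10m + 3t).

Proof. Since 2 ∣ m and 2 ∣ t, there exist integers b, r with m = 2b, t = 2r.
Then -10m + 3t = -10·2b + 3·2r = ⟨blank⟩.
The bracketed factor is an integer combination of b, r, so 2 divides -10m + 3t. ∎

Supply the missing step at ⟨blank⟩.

Each term has a factor of 2: -10·2b + 3·2r = 2·(-10b + 3r).
Since -10b + 3r is an integer, 2 ∣ (-10m + 3t).

2(-10b + 3r)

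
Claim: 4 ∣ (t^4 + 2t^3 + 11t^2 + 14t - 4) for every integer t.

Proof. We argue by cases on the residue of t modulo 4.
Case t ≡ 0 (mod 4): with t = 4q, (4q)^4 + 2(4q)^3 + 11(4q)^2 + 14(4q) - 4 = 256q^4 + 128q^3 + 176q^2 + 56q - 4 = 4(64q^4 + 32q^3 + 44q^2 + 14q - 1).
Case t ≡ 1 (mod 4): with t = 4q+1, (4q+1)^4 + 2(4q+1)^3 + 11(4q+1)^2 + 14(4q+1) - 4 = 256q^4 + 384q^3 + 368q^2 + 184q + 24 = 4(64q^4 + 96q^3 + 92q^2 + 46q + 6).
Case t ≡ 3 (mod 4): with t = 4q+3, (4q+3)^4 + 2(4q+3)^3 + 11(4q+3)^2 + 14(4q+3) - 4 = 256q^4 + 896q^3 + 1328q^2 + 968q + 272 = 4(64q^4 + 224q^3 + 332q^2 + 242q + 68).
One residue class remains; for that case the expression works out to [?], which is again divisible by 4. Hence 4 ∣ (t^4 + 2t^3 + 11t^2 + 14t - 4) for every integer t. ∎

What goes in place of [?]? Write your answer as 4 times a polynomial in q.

4(64q^4 + 160q^3 + 188q^2 + 114q + 25)

The residues treated are {0, 1, 3}, so the missing case is t ≡ 2 (mod 4); write t = 4q+2.
Then (4q+2)^4 + 2(4q+2)^3 + 11(4q+2)^2 + 14(4q+2) - 4 = 256q^4 + 640q^3 + 752q^2 + 456q + 100 = 4(64q^4 + 160q^3 + 188q^2 + 114q + 25).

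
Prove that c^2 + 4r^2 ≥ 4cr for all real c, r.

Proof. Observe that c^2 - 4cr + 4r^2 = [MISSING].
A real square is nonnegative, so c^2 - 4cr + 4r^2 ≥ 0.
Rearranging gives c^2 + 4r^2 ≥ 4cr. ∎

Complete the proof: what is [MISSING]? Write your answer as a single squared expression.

(c - 2r)^2

The leading and trailing coefficients are 1^2 and 2^2, and 4 = 2·1·2, so the trinomial is (c - 2r)^2.
Hence c^2 - 4cr + 4r^2 ≥ 0.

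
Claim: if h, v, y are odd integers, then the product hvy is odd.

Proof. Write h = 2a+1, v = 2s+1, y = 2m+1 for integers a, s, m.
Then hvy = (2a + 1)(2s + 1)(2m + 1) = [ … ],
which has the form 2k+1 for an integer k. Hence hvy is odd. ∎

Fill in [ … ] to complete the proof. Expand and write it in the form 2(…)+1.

2(4ams + 2am + 2as + a + 2ms + m + s) + 1

Expanding: (2a + 1)(2s + 1)(2m + 1) = 8ams + 4am + 4as + 2a + 4ms + 2m + 2s + 1.
Every term except the constant is even, so this is 2(4ams + 2am + 2as + a + 2ms + m + s) + 1,
and 4ams + 2am + 2as + a + 2ms + m + s ∈ ℤ gives the required form.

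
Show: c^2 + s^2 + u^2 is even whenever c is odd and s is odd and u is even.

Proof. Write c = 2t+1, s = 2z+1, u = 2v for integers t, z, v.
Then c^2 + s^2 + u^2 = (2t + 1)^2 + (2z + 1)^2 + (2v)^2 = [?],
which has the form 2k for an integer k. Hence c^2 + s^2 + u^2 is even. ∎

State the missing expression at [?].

2(2t^2 + 2t + 2v^2 + 2z^2 + 2z + 1)

(2t + 1)^2 + (2z + 1)^2 + (2v)^2 = 4t^2 + 4t + 4v^2 + 4z^2 + 4z + 2
= 2(2t^2 + 2t + 2v^2 + 2z^2 + 2z + 1).
Since 2t^2 + 2t + 2v^2 + 2z^2 + 2z + 1 is an integer, the sum of squares is of the form 2k for an integer k.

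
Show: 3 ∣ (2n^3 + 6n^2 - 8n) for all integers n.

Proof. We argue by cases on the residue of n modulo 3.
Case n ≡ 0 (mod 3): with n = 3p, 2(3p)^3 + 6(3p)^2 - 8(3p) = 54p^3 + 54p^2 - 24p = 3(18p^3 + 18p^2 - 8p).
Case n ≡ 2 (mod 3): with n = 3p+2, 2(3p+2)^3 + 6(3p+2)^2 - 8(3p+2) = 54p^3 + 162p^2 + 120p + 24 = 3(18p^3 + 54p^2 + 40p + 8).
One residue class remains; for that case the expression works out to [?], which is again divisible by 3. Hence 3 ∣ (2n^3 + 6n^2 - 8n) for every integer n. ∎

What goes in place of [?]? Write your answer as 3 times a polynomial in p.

3(18p^3 + 36p^2 + 10p)

Only n ≡ 1 (mod 3) is unaccounted for. Put n = 3p+1:
2(3p+1)^3 + 6(3p+1)^2 - 8(3p+1) expands to 54p^3 + 108p^2 + 30p,
and factoring out 3 leaves 3(18p^3 + 36p^2 + 10p).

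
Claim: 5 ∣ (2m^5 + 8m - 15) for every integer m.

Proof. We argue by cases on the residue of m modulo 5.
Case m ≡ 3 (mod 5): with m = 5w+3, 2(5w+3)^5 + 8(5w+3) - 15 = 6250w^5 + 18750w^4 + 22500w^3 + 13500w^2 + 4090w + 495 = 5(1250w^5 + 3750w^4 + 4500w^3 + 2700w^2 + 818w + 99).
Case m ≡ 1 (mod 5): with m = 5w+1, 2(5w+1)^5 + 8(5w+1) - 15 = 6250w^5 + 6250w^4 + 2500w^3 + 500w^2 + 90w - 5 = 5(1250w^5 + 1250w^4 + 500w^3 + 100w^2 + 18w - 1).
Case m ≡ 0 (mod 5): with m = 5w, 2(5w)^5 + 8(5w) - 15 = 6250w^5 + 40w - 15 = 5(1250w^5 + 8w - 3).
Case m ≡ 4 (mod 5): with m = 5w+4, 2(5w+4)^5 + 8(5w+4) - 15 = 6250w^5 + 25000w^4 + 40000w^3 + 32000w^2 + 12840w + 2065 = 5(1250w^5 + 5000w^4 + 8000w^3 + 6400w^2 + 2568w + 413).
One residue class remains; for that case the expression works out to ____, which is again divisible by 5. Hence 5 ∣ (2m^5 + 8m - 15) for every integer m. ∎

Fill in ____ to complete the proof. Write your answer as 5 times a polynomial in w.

5(1250w^5 + 2500w^4 + 2000w^3 + 800w^2 + 168w + 13)

The residues treated are {3, 1, 0, 4}, so the missing case is m ≡ 2 (mod 5); write m = 5w+2.
Then 2(5w+2)^5 + 8(5w+2) - 15 = 6250w^5 + 12500w^4 + 10000w^3 + 4000w^2 + 840w + 65 = 5(1250w^5 + 2500w^4 + 2000w^3 + 800w^2 + 168w + 13).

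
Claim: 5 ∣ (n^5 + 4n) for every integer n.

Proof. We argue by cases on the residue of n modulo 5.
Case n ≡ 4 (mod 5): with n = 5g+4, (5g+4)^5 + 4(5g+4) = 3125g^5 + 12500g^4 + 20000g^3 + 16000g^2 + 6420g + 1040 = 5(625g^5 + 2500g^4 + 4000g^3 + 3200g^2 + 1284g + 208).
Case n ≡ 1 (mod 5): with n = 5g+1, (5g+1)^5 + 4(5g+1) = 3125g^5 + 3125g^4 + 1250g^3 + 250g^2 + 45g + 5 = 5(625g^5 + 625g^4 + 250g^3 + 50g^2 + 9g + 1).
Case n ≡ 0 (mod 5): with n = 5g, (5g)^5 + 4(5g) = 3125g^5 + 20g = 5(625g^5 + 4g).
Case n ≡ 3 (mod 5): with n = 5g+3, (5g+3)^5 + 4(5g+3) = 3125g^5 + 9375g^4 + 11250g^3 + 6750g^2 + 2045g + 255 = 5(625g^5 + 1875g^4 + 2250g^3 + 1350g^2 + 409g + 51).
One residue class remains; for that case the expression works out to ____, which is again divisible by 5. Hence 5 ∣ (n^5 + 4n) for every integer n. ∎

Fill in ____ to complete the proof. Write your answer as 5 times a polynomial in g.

5(625g^5 + 1250g^4 + 1000g^3 + 400g^2 + 84g + 8)

The residues treated are {4, 1, 0, 3}, so the missing case is n ≡ 2 (mod 5); write n = 5g+2.
Then (5g+2)^5 + 4(5g+2) = 3125g^5 + 6250g^4 + 5000g^3 + 2000g^2 + 420g + 40 = 5(625g^5 + 1250g^4 + 1000g^3 + 400g^2 + 84g + 8).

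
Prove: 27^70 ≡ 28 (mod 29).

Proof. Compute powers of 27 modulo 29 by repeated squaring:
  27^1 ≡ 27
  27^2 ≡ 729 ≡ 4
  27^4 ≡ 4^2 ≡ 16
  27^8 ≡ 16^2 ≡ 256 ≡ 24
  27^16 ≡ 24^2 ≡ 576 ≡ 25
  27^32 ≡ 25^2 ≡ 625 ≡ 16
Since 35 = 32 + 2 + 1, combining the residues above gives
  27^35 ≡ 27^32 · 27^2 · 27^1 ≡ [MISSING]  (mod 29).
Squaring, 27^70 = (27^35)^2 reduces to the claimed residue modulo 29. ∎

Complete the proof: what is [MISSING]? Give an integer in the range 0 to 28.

17

27^32 · 27^2 · 27^1 ≡ 16 · 4 · 27 = 1728.
1728 mod 29 = 17, so 27^35 ≡ 17 (mod 29).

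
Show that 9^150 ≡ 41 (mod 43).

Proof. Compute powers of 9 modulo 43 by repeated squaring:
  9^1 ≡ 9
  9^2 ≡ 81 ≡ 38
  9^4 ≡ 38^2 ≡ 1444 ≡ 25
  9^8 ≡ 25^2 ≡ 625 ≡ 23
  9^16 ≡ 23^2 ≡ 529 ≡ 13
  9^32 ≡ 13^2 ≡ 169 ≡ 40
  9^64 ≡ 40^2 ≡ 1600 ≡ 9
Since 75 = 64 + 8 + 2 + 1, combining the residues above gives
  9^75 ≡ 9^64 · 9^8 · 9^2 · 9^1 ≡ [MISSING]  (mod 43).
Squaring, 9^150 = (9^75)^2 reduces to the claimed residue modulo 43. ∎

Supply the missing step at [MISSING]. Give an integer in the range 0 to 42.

9^64 · 9^8 · 9^2 · 9^1 ≡ 9 · 23 · 38 · 9 = 70794.
70794 mod 43 = 16, so 9^75 ≡ 16 (mod 43).

16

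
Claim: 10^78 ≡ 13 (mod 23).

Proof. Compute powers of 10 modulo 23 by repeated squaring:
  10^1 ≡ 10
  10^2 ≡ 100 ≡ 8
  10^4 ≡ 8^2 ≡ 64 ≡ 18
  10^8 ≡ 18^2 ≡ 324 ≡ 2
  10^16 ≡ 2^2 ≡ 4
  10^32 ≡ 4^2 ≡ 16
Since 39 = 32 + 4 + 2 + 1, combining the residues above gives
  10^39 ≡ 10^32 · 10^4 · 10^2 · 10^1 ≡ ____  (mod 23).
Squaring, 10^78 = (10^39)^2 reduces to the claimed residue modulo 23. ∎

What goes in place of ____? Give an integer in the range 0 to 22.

Multiply the listed residues: 16 · 18 · 8 · 10 = 288 → 2304 → 23040.
Reducing modulo 23: 23040 = 1001·23 + 17, so 10^39 ≡ 17.

17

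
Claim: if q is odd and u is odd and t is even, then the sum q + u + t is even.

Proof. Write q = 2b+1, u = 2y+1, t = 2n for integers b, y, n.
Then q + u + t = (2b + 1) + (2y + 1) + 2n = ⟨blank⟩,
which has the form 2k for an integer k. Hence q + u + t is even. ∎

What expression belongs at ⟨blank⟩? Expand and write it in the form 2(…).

2(b + n + y + 1)

Expanding: (2b + 1) + (2y + 1) + 2n = 2b + 2n + 2y + 2.
Every term is even; pulling out the factor of 2 gives 2(b + n + y + 1).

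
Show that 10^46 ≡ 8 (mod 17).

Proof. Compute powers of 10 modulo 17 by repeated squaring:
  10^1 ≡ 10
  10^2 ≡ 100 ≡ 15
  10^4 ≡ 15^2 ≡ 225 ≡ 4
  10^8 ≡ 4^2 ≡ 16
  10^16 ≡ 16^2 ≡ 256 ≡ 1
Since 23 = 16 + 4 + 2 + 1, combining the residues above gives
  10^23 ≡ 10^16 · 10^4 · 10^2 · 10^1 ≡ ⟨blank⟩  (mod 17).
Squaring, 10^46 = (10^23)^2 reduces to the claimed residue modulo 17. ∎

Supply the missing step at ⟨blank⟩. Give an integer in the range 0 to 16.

10^16 · 10^4 · 10^2 · 10^1 ≡ 1 · 4 · 15 · 10 = 600.
600 mod 17 = 5, so 10^23 ≡ 5 (mod 17).

5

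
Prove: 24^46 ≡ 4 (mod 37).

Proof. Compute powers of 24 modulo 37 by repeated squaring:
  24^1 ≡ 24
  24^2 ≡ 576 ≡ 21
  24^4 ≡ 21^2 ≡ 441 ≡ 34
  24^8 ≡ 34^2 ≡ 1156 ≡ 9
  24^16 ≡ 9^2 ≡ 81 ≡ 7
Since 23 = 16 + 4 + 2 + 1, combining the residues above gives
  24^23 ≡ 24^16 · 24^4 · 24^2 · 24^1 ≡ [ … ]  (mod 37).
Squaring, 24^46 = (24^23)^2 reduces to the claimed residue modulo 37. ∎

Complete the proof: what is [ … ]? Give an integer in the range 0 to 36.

35

Multiply the listed residues: 7 · 34 · 21 · 24 = 238 → 4998 → 119952.
Reducing modulo 37: 119952 = 3241·37 + 35, so 24^23 ≡ 35.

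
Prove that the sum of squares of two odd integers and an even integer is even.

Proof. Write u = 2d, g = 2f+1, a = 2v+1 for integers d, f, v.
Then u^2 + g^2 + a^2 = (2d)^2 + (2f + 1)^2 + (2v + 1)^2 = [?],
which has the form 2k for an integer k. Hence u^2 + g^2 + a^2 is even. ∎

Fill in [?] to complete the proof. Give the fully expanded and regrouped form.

Expanding: (2d)^2 + (2f + 1)^2 + (2v + 1)^2 = 4d^2 + 4f^2 + 4f + 4v^2 + 4v + 2.
Every term is even; pulling out the factor of 2 gives 2(2d^2 + 2f^2 + 2f + 2v^2 + 2v + 1).

2(2d^2 + 2f^2 + 2f + 2v^2 + 2v + 1)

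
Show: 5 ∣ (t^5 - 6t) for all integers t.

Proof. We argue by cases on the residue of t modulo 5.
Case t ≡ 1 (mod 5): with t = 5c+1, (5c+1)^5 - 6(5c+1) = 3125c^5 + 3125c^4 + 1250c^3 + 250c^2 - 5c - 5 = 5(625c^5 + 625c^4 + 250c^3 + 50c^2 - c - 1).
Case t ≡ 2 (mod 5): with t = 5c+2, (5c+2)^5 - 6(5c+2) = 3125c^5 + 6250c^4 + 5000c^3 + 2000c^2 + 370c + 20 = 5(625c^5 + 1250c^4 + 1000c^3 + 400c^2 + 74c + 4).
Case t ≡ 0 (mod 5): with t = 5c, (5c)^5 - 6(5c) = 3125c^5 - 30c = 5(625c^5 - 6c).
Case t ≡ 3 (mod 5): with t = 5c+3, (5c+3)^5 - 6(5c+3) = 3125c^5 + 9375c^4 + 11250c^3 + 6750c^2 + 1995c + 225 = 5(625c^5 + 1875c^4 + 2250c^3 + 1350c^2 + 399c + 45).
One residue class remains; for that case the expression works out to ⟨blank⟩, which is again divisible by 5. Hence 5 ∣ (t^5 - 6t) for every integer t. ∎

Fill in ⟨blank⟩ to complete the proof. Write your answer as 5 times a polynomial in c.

Only t ≡ 4 (mod 5) is unaccounted for. Put t = 5c+4:
(5c+4)^5 - 6(5c+4) expands to 3125c^5 + 12500c^4 + 20000c^3 + 16000c^2 + 6370c + 1000,
and factoring out 5 leaves 5(625c^5 + 2500c^4 + 4000c^3 + 3200c^2 + 1274c + 200).

5(625c^5 + 2500c^4 + 4000c^3 + 3200c^2 + 1274c + 200)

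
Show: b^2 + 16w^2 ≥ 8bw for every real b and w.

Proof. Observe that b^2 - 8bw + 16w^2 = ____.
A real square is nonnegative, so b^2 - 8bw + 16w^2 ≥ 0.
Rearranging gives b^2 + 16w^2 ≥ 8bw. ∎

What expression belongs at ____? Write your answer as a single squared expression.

The leading and trailing coefficients are 1^2 and 4^2, and 8 = 2·1·4, so the trinomial is (b - 4w)^2.
Hence b^2 - 8bw + 16w^2 ≥ 0.

(b - 4w)^2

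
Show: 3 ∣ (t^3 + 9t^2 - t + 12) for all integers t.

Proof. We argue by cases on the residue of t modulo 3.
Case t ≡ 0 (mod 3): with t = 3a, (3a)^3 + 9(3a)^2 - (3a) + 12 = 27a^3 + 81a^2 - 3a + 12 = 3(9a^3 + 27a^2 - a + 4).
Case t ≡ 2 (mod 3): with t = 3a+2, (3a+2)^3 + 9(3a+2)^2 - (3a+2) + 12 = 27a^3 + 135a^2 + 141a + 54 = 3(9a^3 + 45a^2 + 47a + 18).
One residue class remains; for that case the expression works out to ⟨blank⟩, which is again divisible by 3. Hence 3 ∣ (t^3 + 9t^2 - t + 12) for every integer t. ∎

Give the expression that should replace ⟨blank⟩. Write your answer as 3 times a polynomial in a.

3(9a^3 + 36a^2 + 20a + 7)

The residues treated are {0, 2}, so the missing case is t ≡ 1 (mod 3); write t = 3a+1.
Then (3a+1)^3 + 9(3a+1)^2 - (3a+1) + 12 = 27a^3 + 108a^2 + 60a + 21 = 3(9a^3 + 36a^2 + 20a + 7).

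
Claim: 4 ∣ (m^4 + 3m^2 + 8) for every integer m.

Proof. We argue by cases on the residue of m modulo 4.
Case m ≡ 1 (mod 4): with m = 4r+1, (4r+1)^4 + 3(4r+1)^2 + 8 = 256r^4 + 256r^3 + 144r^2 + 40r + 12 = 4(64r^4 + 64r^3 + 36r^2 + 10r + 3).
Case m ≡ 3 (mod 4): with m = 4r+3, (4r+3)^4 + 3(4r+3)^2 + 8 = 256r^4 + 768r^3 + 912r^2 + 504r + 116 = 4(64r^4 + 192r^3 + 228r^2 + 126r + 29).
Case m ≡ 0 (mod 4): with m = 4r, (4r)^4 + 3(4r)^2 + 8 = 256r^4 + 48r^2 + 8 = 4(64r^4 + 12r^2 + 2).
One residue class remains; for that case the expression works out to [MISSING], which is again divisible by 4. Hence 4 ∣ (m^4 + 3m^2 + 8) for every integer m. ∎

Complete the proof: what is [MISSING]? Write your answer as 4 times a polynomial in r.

4(64r^4 + 128r^3 + 108r^2 + 44r + 9)

Only m ≡ 2 (mod 4) is unaccounted for. Put m = 4r+2:
(4r+2)^4 + 3(4r+2)^2 + 8 expands to 256r^4 + 512r^3 + 432r^2 + 176r + 36,
and factoring out 4 leaves 4(64r^4 + 128r^3 + 108r^2 + 44r + 9).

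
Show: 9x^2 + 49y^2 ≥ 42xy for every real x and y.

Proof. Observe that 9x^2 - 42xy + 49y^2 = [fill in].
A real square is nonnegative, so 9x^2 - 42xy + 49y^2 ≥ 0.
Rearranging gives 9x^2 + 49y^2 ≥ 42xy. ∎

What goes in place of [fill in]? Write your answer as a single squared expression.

The leading and trailing coefficients are 3^2 and 7^2, and 42 = 2·3·7, so the trinomial is (3x - 7y)^2.
Hence 9x^2 - 42xy + 49y^2 ≥ 0.

(3x - 7y)^2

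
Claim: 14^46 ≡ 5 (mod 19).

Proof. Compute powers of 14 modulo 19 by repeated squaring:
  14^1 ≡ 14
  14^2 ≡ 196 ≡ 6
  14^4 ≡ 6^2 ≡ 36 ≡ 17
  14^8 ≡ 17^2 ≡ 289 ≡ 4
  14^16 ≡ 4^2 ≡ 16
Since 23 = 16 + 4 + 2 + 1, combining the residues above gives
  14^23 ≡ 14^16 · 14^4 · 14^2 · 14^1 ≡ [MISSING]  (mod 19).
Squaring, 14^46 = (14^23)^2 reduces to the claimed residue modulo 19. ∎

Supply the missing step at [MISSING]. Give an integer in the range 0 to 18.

Multiply the listed residues: 16 · 17 · 6 · 14 = 272 → 1632 → 22848.
Reducing modulo 19: 22848 = 1202·19 + 10, so 14^23 ≡ 10.

10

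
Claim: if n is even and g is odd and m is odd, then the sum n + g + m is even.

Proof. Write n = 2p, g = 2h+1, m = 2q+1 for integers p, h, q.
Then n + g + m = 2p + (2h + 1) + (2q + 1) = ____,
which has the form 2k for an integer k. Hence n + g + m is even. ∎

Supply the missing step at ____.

2p + (2h + 1) + (2q + 1) = 2h + 2p + 2q + 2
= 2(h + p + q + 1).
Since h + p + q + 1 is an integer, the sum is of the form 2k for an integer k.

2(h + p + q + 1)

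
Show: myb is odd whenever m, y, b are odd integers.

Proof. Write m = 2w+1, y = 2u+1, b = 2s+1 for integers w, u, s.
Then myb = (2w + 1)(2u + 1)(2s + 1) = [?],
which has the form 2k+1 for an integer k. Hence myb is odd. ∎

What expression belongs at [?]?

(2w + 1)(2u + 1)(2s + 1) = 8suw + 4su + 4sw + 2s + 4uw + 2u + 2w + 1
= 2(4suw + 2su + 2sw + s + 2uw + u + w) + 1.
Since 4suw + 2su + 2sw + s + 2uw + u + w is an integer, the product is of the form 2k+1 for an integer k.

2(4suw + 2su + 2sw + s + 2uw + u + w) + 1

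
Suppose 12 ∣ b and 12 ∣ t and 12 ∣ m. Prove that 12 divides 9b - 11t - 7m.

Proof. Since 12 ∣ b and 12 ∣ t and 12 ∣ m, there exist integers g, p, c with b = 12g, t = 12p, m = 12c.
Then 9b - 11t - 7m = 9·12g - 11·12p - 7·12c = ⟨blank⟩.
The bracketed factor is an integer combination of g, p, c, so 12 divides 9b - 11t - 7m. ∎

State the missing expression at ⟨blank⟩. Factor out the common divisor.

Each term has a factor of 12: 9·12g - 11·12p - 7·12c = 12·(-7c + 9g - 11p).
Since -7c + 9g - 11p is an integer, 12 ∣ (9b - 11t - 7m).

12(-7c + 9g - 11p)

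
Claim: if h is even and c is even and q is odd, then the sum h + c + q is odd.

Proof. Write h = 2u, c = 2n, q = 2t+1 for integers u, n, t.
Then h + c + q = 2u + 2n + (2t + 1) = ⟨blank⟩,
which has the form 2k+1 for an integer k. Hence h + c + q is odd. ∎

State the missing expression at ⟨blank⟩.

2(n + t + u) + 1

Expanding: 2u + 2n + (2t + 1) = 2n + 2t + 2u + 1.
Every term except the constant is even, so this is 2(n + t + u) + 1,
and n + t + u ∈ ℤ gives the required form.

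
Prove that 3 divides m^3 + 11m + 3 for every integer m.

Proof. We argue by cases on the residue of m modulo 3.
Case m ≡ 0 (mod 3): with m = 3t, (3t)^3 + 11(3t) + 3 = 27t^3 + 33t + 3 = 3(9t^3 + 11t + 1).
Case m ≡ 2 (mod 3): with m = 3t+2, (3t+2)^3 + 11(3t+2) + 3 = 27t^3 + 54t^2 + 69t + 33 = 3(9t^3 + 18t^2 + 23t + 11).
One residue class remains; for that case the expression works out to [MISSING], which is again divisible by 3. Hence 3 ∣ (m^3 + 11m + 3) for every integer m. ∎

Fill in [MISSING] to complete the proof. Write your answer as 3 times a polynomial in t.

3(9t^3 + 9t^2 + 14t + 5)

Only m ≡ 1 (mod 3) is unaccounted for. Put m = 3t+1:
(3t+1)^3 + 11(3t+1) + 3 expands to 27t^3 + 27t^2 + 42t + 15,
and factoring out 3 leaves 3(9t^3 + 9t^2 + 14t + 5).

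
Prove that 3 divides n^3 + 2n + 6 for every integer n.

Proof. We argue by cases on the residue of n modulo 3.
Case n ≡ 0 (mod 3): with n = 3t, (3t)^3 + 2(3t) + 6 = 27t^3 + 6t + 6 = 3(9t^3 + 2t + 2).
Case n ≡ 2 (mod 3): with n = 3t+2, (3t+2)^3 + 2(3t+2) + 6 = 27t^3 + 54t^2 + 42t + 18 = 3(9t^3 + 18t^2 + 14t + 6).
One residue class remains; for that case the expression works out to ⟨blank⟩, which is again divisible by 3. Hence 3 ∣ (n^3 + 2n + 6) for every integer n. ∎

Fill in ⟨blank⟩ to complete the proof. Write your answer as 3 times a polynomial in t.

The residues treated are {0, 2}, so the missing case is n ≡ 1 (mod 3); write n = 3t+1.
Then (3t+1)^3 + 2(3t+1) + 6 = 27t^3 + 27t^2 + 15t + 9 = 3(9t^3 + 9t^2 + 5t + 3).

3(9t^3 + 9t^2 + 5t + 3)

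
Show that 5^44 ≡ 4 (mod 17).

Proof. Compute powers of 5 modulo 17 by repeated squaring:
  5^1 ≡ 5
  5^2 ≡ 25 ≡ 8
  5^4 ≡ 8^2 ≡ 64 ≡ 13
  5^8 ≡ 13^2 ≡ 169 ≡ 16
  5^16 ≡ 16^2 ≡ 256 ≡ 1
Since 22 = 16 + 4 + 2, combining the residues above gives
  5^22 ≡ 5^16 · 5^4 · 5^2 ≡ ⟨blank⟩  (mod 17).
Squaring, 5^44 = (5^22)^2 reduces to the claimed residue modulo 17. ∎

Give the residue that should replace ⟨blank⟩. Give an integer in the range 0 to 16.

Multiply the listed residues: 1 · 13 · 8 = 13 → 104.
Reducing modulo 17: 104 = 6·17 + 2, so 5^22 ≡ 2.

2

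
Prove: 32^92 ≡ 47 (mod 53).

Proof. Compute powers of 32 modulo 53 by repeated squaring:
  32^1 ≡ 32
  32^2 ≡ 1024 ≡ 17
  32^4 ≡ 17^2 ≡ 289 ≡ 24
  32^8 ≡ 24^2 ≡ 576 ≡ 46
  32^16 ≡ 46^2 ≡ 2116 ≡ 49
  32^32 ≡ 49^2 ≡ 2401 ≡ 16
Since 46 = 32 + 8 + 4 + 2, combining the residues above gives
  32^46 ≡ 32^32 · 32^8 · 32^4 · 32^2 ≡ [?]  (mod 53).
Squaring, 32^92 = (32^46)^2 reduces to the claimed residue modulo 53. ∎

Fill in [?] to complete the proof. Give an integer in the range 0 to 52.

43

32^32 · 32^8 · 32^4 · 32^2 ≡ 16 · 46 · 24 · 17 = 300288.
300288 mod 53 = 43, so 32^46 ≡ 43 (mod 53).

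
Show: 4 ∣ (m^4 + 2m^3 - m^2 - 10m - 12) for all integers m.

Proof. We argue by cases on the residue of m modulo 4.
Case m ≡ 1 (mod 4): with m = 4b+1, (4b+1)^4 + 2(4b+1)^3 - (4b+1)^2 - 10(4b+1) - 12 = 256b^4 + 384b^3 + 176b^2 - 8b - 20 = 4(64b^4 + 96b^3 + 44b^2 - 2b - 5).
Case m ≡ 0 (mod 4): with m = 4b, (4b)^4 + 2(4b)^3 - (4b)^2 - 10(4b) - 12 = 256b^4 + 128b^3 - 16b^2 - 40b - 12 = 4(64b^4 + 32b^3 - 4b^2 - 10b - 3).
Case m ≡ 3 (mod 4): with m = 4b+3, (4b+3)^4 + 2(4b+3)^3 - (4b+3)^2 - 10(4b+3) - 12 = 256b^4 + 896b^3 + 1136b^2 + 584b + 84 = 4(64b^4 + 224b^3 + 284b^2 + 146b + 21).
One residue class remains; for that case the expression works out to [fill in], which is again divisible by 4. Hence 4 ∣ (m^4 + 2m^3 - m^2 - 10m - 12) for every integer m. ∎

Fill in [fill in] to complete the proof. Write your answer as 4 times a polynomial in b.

4(64b^4 + 160b^3 + 140b^2 + 42b - 1)

The residues treated are {1, 0, 3}, so the missing case is m ≡ 2 (mod 4); write m = 4b+2.
Then (4b+2)^4 + 2(4b+2)^3 - (4b+2)^2 - 10(4b+2) - 12 = 256b^4 + 640b^3 + 560b^2 + 168b - 4 = 4(64b^4 + 160b^3 + 140b^2 + 42b - 1).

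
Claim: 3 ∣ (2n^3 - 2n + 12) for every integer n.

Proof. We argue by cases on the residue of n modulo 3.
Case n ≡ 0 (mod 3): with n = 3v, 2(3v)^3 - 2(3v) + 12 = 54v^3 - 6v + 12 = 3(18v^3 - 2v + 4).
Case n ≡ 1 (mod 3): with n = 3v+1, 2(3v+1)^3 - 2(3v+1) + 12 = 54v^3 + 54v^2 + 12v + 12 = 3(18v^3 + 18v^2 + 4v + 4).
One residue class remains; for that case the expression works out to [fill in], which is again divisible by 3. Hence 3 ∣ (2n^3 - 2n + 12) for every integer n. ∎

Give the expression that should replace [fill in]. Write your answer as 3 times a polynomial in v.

The residues treated are {0, 1}, so the missing case is n ≡ 2 (mod 3); write n = 3v+2.
Then 2(3v+2)^3 - 2(3v+2) + 12 = 54v^3 + 108v^2 + 66v + 24 = 3(18v^3 + 36v^2 + 22v + 8).

3(18v^3 + 36v^2 + 22v + 8)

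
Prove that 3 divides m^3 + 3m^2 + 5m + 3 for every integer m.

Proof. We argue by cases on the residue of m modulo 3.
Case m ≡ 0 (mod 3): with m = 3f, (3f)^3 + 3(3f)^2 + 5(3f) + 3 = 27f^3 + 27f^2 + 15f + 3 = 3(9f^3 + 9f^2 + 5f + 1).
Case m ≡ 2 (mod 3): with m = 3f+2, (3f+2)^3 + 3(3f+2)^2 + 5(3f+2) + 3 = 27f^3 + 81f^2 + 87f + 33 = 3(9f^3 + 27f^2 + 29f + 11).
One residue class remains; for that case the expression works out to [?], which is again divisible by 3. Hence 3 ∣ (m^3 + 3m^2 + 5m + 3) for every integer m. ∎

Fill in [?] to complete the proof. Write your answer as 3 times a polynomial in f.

3(9f^3 + 18f^2 + 14f + 4)

The residues treated are {0, 2}, so the missing case is m ≡ 1 (mod 3); write m = 3f+1.
Then (3f+1)^3 + 3(3f+1)^2 + 5(3f+1) + 3 = 27f^3 + 54f^2 + 42f + 12 = 3(9f^3 + 18f^2 + 14f + 4).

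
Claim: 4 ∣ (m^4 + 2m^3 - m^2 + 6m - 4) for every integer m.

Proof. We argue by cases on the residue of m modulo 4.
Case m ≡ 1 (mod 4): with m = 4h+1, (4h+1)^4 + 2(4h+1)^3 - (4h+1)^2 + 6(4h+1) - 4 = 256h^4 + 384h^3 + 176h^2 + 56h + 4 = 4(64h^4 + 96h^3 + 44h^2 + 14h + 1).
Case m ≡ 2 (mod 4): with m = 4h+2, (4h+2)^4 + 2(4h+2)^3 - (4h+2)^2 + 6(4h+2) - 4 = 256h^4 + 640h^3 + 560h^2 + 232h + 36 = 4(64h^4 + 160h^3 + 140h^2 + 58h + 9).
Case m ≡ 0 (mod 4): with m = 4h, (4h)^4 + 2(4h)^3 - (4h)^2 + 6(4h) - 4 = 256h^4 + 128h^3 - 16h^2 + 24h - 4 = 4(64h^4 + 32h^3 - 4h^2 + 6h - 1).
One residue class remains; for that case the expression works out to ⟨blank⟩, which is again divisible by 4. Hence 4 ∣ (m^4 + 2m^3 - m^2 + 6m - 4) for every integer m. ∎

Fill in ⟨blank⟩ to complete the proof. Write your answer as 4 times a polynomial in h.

The residues treated are {1, 2, 0}, so the missing case is m ≡ 3 (mod 4); write m = 4h+3.
Then (4h+3)^4 + 2(4h+3)^3 - (4h+3)^2 + 6(4h+3) - 4 = 256h^4 + 896h^3 + 1136h^2 + 648h + 140 = 4(64h^4 + 224h^3 + 284h^2 + 162h + 35).

4(64h^4 + 224h^3 + 284h^2 + 162h + 35)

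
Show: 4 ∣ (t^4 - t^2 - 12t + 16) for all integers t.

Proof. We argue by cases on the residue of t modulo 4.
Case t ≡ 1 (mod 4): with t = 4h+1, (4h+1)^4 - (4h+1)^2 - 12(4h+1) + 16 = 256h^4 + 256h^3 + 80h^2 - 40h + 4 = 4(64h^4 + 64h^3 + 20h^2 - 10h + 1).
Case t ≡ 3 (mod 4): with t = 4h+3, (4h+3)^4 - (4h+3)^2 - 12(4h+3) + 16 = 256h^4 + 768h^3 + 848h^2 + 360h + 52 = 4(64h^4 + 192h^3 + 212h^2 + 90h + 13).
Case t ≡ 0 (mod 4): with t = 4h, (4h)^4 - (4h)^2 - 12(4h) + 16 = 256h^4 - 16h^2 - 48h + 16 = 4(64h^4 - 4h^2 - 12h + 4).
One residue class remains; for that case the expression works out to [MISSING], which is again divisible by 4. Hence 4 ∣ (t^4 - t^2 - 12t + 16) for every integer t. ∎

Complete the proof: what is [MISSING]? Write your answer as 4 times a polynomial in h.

4(64h^4 + 128h^3 + 92h^2 + 16h + 1)

Only t ≡ 2 (mod 4) is unaccounted for. Put t = 4h+2:
(4h+2)^4 - (4h+2)^2 - 12(4h+2) + 16 expands to 256h^4 + 512h^3 + 368h^2 + 64h + 4,
and factoring out 4 leaves 4(64h^4 + 128h^3 + 92h^2 + 16h + 1).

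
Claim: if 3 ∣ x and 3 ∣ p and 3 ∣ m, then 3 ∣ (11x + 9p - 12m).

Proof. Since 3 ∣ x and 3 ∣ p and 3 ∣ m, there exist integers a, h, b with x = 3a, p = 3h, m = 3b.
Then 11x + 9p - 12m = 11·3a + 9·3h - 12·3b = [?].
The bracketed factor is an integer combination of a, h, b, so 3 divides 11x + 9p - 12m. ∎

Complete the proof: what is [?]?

Pull the common 3 out of every term: 11·3a + 9·3h - 12·3b = 3(11a - 12b + 9h).
11a - 12b + 9h is an integer, which exhibits the divisibility.

3(11a - 12b + 9h)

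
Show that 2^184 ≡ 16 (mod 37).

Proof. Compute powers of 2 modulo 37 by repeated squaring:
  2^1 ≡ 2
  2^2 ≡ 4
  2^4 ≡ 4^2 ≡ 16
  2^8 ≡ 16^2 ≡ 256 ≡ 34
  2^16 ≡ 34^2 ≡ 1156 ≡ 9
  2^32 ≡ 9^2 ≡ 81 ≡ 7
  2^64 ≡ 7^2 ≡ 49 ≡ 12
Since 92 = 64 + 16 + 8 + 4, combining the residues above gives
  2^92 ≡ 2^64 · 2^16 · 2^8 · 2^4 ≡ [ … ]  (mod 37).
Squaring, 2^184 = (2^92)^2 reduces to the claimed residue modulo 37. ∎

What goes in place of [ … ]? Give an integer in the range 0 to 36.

33

Multiply the listed residues: 12 · 9 · 34 · 16 = 108 → 3672 → 58752.
Reducing modulo 37: 58752 = 1587·37 + 33, so 2^92 ≡ 33.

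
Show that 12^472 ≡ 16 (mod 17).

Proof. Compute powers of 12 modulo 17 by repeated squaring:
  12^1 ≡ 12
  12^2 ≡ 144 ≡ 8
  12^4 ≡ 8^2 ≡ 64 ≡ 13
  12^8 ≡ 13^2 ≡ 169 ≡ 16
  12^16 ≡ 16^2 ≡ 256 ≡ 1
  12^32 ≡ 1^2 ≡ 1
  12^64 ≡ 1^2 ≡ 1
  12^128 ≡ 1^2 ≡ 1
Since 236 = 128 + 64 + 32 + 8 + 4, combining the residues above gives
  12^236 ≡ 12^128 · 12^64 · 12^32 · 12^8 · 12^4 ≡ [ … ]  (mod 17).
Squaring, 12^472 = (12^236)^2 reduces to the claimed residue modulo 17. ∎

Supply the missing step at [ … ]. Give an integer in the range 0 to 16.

4

12^128 · 12^64 · 12^32 · 12^8 · 12^4 ≡ 1 · 1 · 1 · 16 · 13 = 208.
208 mod 17 = 4, so 12^236 ≡ 4 (mod 17).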